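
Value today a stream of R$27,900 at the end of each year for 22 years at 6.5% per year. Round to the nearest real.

R$321,832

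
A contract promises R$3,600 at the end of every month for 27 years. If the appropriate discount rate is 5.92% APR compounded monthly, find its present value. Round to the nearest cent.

i = 0.0592/12 = 0.00493333 per month; n = 27·12 = 324.
PV = PMT · [1 − (1+i)^(−n)] / i = 3600 · 161.550799 = 581,582.8766

R$581,582.88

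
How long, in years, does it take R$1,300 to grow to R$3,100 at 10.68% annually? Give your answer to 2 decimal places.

8.56 years

(1+i)^n = 3100/1300 = 2.38462, so n = ln 2.38462 / ln 1.1068 = 8.5642 years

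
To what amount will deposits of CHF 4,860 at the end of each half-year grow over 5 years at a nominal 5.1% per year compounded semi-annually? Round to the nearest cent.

CHF 54,573.53

With 2 periods per year: i = 0.0255, n = 10.
Accumulation factor s(10|0.0255) = 11.229121; FV = 4860 × 11.229121 = 54,573.5278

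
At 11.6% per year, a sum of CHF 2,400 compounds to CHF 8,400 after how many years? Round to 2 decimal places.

11.41 years

(1+i)^n = 8400/2400 = 3.50000, so n = ln 3.50000 / ln 1.116 = 11.4146 years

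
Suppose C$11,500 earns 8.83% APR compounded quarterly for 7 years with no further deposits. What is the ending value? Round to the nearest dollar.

C$21,194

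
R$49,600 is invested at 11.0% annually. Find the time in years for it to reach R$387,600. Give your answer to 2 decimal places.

n = ln(387600/49600) / ln(1+0.11) = ln(7.81452) / 0.104360 = 19.7009 years

19.70 years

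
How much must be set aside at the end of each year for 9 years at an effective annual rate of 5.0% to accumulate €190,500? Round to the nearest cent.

FV-annuity factor = 11.026564; PMT = 190500 / 11.026564 = 17,276.4602

€17,276.46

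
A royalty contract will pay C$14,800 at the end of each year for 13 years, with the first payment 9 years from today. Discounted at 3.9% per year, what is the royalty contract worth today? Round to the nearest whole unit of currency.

PV at t=8 (ordinary 13-year annuity): 14800 × a(13|0.039) = 14800 × 10.047897 = 148,708.8687
Discount back 8 years: 148,708.8687 × (1+0.039)^(−8) = 148,708.8687 × 0.736335 = 109,499.5891

C$109,500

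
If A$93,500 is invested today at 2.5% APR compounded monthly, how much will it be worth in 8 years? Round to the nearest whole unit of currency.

With 12 periods per year: i = 0.00208333, n = 96.
93,500 × (1+0.00208333)^96 = 93,500 × 1.221149 = 114,177.4014

A$114,177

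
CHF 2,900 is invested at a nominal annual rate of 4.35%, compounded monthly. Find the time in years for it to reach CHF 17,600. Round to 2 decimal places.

Periodic rate i = 0.0435/12 = 0.003625.
(1+i)^n = 17600/2900 = 6.06897, so n = ln 6.06897 / ln 1.00362 = 498.3323 months
= 498.3323/12 years

41.53 years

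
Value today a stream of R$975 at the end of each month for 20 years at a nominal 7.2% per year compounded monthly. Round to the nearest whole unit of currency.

i = 0.072/12 = 0.006 per month; n = 20·12 = 240.
Annuity factor a(240|0.006) = 127.008432; PV = 975 × 127.008432 = 123,833.2213

R$123,833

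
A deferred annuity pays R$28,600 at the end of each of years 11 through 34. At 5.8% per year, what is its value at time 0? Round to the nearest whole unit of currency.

Value one period before first payment (t=10): 28600 × [1 − (1+0.058)^(−24)] / 0.058 = 28600 × 12.785679 = 365,670.4167
Discount back 10 years: 365,670.4167 × (1+0.058)^(−10) = 365,670.4167 × 0.569041 = 208,081.3466

R$208,081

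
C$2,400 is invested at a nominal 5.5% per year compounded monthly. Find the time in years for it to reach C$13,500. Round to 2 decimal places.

Periodic rate i = 0.055/12 = 0.00458333.
n = ln(13500/2400) / ln(1+0.00458333) = ln(5.62500) / 0.004573 = 377.7112 months
= 377.7112/12 years

31.48 years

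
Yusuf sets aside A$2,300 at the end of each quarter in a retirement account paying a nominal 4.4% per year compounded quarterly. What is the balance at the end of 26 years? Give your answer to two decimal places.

A$443,221.04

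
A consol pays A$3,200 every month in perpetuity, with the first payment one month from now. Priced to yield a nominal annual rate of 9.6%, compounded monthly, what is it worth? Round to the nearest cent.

A$400,000.00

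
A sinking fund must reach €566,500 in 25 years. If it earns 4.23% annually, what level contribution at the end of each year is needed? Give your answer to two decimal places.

PMT = 566500 / ( [(1+0.0423)^25 − 1] / 0.0423 ) = 566500 / 42.959928 = 13,186.7074

€13,186.71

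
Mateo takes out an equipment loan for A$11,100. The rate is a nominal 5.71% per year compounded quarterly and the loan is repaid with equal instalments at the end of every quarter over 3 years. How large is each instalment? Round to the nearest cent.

With 4 periods per year: i = 0.014275, n = 12.
Annuity-PV factor = 10.956928; PMT = 11100 / 10.956928 = 1,013.0577

A$1,013.06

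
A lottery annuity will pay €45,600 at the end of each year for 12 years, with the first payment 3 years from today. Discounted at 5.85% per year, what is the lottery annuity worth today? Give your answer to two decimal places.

Value one period before first payment (t=2): 45600 × [1 − (1+0.0585)^(−12)] / 0.0585 = 45600 × 8.453220 = 385,466.8514
PV₀ = 385,466.8514 / (1+0.0585)^2 = 385,466.8514 / 1.120422 = 344,037.1265

€344,037.13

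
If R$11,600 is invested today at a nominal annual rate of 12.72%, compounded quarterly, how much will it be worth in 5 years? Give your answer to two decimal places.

R$21,695.44

With 4 periods per year: i = 0.0318, n = 20.
11,600 × (1+0.0318)^20 = 11,600 × 1.870297 = 21,695.4399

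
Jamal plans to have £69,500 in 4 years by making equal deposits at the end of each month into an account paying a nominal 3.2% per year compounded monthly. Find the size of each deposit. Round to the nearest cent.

£1,359.15

i = 0.032/12 = 0.00266667 per month; n = 4·12 = 48.
PMT = 69500 / ( [(1+0.00266667)^48 − 1] / 0.00266667 ) = 69500 / 51.134772 = 1,359.1534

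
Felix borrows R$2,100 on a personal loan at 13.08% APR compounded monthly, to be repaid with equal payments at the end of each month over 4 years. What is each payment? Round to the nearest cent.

i = 0.1308/12 = 0.0109 per month; n = 4·12 = 48.
PMT = 2100 / ( [1 − (1+0.0109)^(−48)] / 0.0109 ) = 2100 / 37.220079 = 56.4212

R$56.42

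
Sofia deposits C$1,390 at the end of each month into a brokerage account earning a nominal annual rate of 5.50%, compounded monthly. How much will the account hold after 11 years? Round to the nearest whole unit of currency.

i = 0.055/12 = 0.00458333 per month; n = 11·12 = 132.
FV = 1390 × [(1+0.00458333)^132 − 1] / 0.00458333 = 1390 × 180.812233 = 251,329.0037

C$251,329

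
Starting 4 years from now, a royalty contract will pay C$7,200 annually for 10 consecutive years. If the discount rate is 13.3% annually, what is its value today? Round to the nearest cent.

PV at t=3 (ordinary 10-year annuity): 7200 × a(10|0.133) = 7200 × 5.361801 = 38,604.9700
Discount back 3 years: 38,604.9700 × (1+0.133)^(−3) = 38,604.9700 × 0.687559 = 26,543.2128

C$26,543.21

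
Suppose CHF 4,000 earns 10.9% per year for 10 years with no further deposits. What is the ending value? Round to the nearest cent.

FV = PV·(1+i)^n = 4,000 × 2.813944 = 11,255.7763

CHF 11,255.78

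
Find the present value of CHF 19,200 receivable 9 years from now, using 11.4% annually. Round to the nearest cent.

CHF 7,266.65

Discount factor = (1+0.114)^(−9) = 0.378472; PV = 19,200 × 0.378472 = 7,266.6545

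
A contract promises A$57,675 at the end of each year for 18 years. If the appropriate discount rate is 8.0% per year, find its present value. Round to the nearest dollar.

PV = 57675 × [1 − (1+0.08)^(−18)] / 0.08 = 57675 × 9.371887 = 540,523.5906

A$540,524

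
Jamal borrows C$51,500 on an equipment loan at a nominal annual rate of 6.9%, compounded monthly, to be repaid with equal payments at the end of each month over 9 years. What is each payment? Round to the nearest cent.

C$641.47

Periodic rate i = 0.069/12 = 0.00575; n = 9 × 12 = 108 periods.
Annuity-PV factor = 80.284622; PMT = 51500 / 80.284622 = 641.4678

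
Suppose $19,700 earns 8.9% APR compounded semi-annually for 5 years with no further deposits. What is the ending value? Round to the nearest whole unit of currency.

$30,447

Periodic rate i = 0.089/2 = 0.0445; n = 5 × 2 = 10 periods.
FV = 19,700 × (1 + 0.0445)^10 = 30,447.4320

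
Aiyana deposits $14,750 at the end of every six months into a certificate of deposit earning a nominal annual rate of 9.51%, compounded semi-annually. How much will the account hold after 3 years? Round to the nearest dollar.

$99,712

With 2 periods per year: i = 0.04755, n = 6.
FV = PMT · [(1+i)^n − 1] / i = 14750 · 6.760114 = 99,711.6760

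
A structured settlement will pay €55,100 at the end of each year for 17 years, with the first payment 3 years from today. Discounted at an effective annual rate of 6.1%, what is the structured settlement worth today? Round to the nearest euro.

PV at t=2 (ordinary 17-year annuity): 55100 × a(17|0.061) = 55100 × 10.402314 = 573,167.5051
Discount back 2 years: 573,167.5051 × (1+0.061)^(−2) = 573,167.5051 × 0.888320 = 509,155.9144

€509,156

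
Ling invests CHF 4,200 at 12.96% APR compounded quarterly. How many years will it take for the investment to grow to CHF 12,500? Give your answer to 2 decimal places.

8.55 years

Periodic rate i = 0.1296/4 = 0.0324.
(1+i)^n = 12500/4200 = 2.97619, so n = ln 2.97619 / ln 1.0324 = 34.2043 quarters
= 34.2043/4 years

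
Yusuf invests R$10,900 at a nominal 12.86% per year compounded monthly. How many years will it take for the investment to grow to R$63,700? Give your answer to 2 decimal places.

13.80 years

Periodic rate i = 0.1286/12 = 0.0107167.
(1+i)^n = 63700/10900 = 5.84404, so n = ln 5.84404 / ln 1.01072 = 165.6172 months
= 165.6172/12 years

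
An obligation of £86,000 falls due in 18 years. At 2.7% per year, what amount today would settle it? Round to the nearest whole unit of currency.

PV = 86,000 / (1 + 0.027)^18 = 86,000 / 1.615355 = 53,239.0707

£53,239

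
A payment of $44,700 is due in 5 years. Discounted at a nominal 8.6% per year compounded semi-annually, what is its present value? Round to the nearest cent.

$29,340.29

With 2 periods per year: i = 0.043, n = 10.
PV = 44,700 / (1 + 0.043)^10 = 44,700 / 1.523502 = 29,340.2925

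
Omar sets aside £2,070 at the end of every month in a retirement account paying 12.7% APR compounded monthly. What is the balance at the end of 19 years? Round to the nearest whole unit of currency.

i = 0.127/12 = 0.0105833 per month; n = 19·12 = 228.
Accumulation factor s(228|0.0105833) = 947.405751; FV = 2070 × 947.405751 = 1,961,129.9054

£1,961,130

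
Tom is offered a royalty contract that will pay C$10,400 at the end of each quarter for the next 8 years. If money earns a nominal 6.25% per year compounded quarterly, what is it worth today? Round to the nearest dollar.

C$260,329

Periodic rate i = 0.0625/4 = 0.015625; n = 8 × 4 = 32 periods.
PV = 10400 × [1 − (1+0.015625)^(−32)] / 0.015625 = 10400 × 25.031676 = 260,329.4291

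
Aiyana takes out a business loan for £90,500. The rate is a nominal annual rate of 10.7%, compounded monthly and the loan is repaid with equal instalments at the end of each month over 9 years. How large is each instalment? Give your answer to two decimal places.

£1,308.68

With 12 periods per year: i = 0.00891667, n = 108.
PMT = 90500 / ( [1 − (1+0.00891667)^(−108)] / 0.00891667 ) = 90500 / 69.153789 = 1,308.6774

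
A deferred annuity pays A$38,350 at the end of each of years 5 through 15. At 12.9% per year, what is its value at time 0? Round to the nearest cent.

A$134,809.55

Value one period before first payment (t=4): 38350 × [1 − (1+0.129)^(−11)] / 0.129 = 38350 × 5.711248 = 219,026.3796
Discount back 4 years: 219,026.3796 × (1+0.129)^(−4) = 219,026.3796 × 0.615495 = 134,809.5493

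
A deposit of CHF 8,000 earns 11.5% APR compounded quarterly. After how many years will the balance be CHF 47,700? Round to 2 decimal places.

Periodic rate i = 0.115/4 = 0.02875.
(1+i)^n = 47700/8000 = 5.96250, so n = ln 5.96250 / ln 1.02875 = 62.9925 quarters
= 62.9925/4 years

15.75 years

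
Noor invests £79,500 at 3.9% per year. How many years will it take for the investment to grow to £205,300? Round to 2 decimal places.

24.80 years

(1+i)^n = 205300/79500 = 2.58239, so n = ln 2.58239 / ln 1.039 = 24.7974 years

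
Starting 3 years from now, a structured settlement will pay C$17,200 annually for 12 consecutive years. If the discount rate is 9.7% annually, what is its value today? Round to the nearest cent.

C$98,834.09

Value one period before first payment (t=2): 17200 × [1 − (1+0.097)^(−12)] / 0.097 = 17200 × 6.914990 = 118,937.8278
PV₀ = 118,937.8278 / (1+0.097)^2 = 118,937.8278 / 1.203409 = 98,834.0854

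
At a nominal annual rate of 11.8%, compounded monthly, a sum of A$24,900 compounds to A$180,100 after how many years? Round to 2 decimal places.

16.85 years

Periodic rate i = 0.118/12 = 0.00983333.
n = ln(180100/24900) / ln(1+0.00983333) = ln(7.23293) / 0.009785 = 202.2058 months
= 202.2058/12 years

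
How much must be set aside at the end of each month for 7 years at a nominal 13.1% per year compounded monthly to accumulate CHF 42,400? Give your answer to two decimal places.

CHF 310.78

With 12 periods per year: i = 0.0109167, n = 84.
PMT = 42400 / ( [(1+0.0109167)^84 − 1] / 0.0109167 ) = 42400 / 136.431107 = 310.7796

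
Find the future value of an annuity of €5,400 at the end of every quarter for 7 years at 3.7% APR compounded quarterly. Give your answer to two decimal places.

€171,686.27

i = 0.037/4 = 0.00925 per quarter; n = 7·4 = 28.
FV = 5400 × [(1+0.00925)^28 − 1] / 0.00925 = 5400 × 31.793754 = 171,686.2690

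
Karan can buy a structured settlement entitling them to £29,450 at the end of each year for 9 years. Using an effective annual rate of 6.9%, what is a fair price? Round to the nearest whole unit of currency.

£192,692

PV = PMT · [1 − (1+i)^(−n)] / i = 29450 · 6.543039 = 192,692.4858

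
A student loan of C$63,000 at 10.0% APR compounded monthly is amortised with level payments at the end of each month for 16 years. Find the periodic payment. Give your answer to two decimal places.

Periodic rate i = 0.1/12 = 0.00833333; n = 16 × 12 = 192 periods.
PMT = 63000 / ( [1 − (1+0.00833333)^(−192)] / 0.00833333 ) = 63000 / 95.611259 = 658.9182

C$658.92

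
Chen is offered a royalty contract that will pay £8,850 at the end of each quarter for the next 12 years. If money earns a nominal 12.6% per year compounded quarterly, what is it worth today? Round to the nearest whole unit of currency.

Periodic rate i = 0.126/4 = 0.0315; n = 12 × 4 = 48 periods.
PV = PMT · [1 − (1+i)^(−n)] / i = 8850 · 24.581855 = 217,549.4162

£217,549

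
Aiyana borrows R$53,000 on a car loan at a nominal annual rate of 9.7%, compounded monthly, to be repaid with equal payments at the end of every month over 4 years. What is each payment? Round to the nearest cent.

R$1,336.59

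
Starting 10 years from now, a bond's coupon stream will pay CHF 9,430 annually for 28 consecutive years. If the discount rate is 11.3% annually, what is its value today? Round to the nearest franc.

CHF 30,251

PV at t=9 (ordinary 28-year annuity): 9430 × a(28|0.113) = 9430 × 8.407929 = 79,286.7720
Discount back 9 years: 79,286.7720 × (1+0.113)^(−9) = 79,286.7720 × 0.381543 = 30,251.3150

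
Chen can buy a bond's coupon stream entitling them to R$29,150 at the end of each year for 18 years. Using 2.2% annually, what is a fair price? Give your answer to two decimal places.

Annuity factor a(18|0.022) = 14.731717; PV = 29150 × 14.731717 = 429,429.5529

R$429,429.55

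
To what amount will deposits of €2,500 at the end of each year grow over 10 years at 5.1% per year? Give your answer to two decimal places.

€31,591.89

Accumulation factor s(10|0.051) = 12.636756; FV = 2500 × 12.636756 = 31,591.8904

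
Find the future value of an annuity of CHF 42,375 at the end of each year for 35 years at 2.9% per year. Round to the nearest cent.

CHF 2,512,994.12

FV = 42375 × [(1+0.029)^35 − 1] / 0.029 = 42375 × 59.303696 = 2,512,994.1190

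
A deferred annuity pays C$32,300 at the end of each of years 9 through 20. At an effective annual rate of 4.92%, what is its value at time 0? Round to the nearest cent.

Value one period before first payment (t=8): 32300 × [1 − (1+0.0492)^(−12)] / 0.0492 = 32300 × 8.903378 = 287,579.1070
Discount back 8 years: 287,579.1070 × (1+0.0492)^(−8) = 287,579.1070 × 0.680979 = 195,835.3441

C$195,835.34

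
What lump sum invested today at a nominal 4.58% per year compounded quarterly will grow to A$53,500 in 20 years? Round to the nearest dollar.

A$21,518

Periodic rate i = 0.0458/4 = 0.01145; n = 20 × 4 = 80 periods.
PV = FV·(1+i)^(−n) = 53,500 × 0.402204 = 21,517.9197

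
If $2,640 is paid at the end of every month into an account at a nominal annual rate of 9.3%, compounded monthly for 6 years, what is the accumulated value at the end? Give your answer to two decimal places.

With 12 periods per year: i = 0.00775, n = 72.
FV = PMT · [(1+i)^n − 1] / i = 2640 · 95.925196 = 253,242.5183

$253,242.52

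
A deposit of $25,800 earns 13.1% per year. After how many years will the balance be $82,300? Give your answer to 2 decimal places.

n = ln(82300/25800) / ln(1+0.131) = ln(3.18992) / 0.123102 = 9.4230 years

9.42 years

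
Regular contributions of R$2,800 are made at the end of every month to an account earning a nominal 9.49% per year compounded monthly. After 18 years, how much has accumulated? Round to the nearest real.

Periodic rate i = 0.0949/12 = 0.00790833; n = 18 × 12 = 216 periods.
FV = 2800 × [(1+0.00790833)^216 − 1] / 0.00790833 = 2800 × 566.751494 = 1,586,904.1834

R$1,586,904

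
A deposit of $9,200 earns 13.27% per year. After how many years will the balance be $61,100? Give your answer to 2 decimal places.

(1+i)^n = 61100/9200 = 6.64130, so n = ln 6.64130 / ln 1.1327 = 15.1946 years

15.19 years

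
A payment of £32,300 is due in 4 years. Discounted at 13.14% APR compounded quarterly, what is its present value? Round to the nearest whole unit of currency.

Periodic rate i = 0.1314/4 = 0.03285; n = 4 × 4 = 16 periods.
PV = FV·(1+i)^(−n) = 32,300 × 0.596216 = 19,257.7906

£19,258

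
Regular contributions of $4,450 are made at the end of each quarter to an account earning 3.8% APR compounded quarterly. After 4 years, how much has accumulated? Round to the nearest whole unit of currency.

Periodic rate i = 0.038/4 = 0.0095; n = 4 × 4 = 16 periods.
FV = 4450 × [(1+0.0095)^16 − 1] / 0.0095 = 4450 × 17.192137 = 76,505.0080

$76,505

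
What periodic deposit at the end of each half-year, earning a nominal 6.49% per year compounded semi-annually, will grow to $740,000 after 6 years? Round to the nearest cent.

Periodic rate i = 0.0649/2 = 0.03245; n = 6 × 2 = 12 periods.
FV-annuity factor = 14.391187; PMT = 740000 / 14.391187 = 51,420.3587

$51,420.36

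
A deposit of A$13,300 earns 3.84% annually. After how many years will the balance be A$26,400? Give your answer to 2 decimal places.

n = ln(26400/13300) / ln(1+0.0384) = ln(1.98496) / 0.037681 = 18.1948 years

18.19 years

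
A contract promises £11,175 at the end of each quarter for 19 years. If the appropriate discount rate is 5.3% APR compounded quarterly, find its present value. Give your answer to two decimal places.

£533,248.14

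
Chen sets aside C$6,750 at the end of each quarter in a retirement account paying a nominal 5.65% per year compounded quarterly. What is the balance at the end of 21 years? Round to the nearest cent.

C$1,074,512.30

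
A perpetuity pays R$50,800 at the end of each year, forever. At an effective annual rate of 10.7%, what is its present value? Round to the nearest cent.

PV = PMT / i = 50800 / 0.107 = 474,766.3551

R$474,766.36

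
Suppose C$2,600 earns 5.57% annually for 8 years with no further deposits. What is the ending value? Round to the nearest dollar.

C$4,011

2,600 × (1+0.0557)^8 = 2,600 × 1.542852 = 4,011.4143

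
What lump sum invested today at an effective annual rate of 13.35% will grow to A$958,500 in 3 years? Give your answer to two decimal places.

A$658,154.03

Discount factor = (1+0.1335)^(−3) = 0.686650; PV = 958,500 × 0.686650 = 658,154.0284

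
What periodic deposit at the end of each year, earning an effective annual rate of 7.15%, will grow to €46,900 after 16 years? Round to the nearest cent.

€1,660.83

PMT = 46900 / ( [(1+0.0715)^16 − 1] / 0.0715 ) = 46900 / 28.238899 = 1,660.8296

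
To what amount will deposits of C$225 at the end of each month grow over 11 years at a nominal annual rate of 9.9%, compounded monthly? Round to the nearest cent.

With 12 periods per year: i = 0.00825, n = 132.
FV = 225 × [(1+0.00825)^132 − 1] / 0.00825 = 225 × 237.340169 = 53,401.5381

C$53,401.54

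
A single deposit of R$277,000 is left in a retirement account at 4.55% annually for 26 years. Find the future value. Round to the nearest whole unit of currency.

R$880,856

FV = 277,000 × (1 + 0.0455)^26 = 880,855.6312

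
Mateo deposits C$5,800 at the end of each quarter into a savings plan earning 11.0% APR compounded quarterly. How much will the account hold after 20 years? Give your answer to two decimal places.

C$1,636,834.67

With 4 periods per year: i = 0.0275, n = 80.
FV = 5800 × [(1+0.0275)^80 − 1] / 0.0275 = 5800 × 282.212873 = 1,636,834.6660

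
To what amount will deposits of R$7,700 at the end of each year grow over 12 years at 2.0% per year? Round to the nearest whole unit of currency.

R$103,273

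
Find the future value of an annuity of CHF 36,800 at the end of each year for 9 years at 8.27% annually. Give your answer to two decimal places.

CHF 464,754.47

FV = 36800 × [(1+0.0827)^9 − 1] / 0.0827 = 36800 × 12.629198 = 464,754.4714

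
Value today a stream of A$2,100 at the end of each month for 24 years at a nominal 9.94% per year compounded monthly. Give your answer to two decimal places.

i = 0.0994/12 = 0.00828333 per month; n = 24·12 = 288.
PV = PMT · [1 − (1+i)^(−n)] / i = 2100 · 109.503919 = 229,958.2302

A$229,958.23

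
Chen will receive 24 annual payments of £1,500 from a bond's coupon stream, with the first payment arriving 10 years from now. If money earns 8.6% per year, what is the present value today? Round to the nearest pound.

£7,155

Value one period before first payment (t=9): 1500 × [1 − (1+0.086)^(−24)] / 0.086 = 1500 × 10.022498 = 15,033.7467
PV₀ = 15,033.7467 / (1+0.086)^9 = 15,033.7467 / 2.101205 = 7,154.8215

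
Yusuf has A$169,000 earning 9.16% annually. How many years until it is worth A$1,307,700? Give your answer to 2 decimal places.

23.35 years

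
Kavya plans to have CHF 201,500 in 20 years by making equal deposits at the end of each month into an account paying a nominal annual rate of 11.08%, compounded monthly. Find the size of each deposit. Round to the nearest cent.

CHF 230.32

With 12 periods per year: i = 0.00923333, n = 240.
FV-annuity factor = 874.852119; PMT = 201500 / 874.852119 = 230.3246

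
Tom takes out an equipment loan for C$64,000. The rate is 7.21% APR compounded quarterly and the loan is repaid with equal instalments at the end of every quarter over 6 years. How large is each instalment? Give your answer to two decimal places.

C$3,308.52

i = 0.0721/4 = 0.018025 per quarter; n = 6·4 = 24.
Annuity-PV factor = 19.343999; PMT = 64000 / 19.343999 = 3,308.5196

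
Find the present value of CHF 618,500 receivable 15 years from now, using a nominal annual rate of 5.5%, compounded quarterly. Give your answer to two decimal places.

Periodic rate i = 0.055/4 = 0.01375; n = 15 × 4 = 60 periods.
PV = FV·(1+i)^(−n) = 618,500 × 0.440705 = 272,576.0356

CHF 272,576.04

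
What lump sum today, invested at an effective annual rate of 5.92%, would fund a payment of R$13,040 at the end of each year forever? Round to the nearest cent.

R$220,270.27

PV = PMT / i = 13040 / 0.0592 = 220,270.2703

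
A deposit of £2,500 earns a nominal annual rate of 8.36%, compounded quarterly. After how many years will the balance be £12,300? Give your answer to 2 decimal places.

19.26 years

Periodic rate i = 0.0836/4 = 0.0209.
(1+i)^n = 12300/2500 = 4.92000, so n = ln 4.92000 / ln 1.0209 = 77.0288 quarters
= 77.0288/4 years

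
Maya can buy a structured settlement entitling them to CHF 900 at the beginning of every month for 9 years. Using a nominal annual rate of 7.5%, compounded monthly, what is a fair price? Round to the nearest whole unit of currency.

With 12 periods per year: i = 0.00625, n = 108.
Annuity factor a(108|0.00625) × (1+i) = 78.853438; PV = 900 × 78.853438 = 70,968.0943
(Beginning-of-period payments → annuity-due factor ×(1+i).)

CHF 70,968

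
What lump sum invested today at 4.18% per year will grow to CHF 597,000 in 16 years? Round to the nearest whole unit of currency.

PV = 597,000 / (1 + 0.0418)^16 = 597,000 / 1.925527 = 310,044.9640

CHF 310,045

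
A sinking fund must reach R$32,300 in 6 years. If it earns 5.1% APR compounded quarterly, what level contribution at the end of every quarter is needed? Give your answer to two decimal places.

R$1,158.90

With 4 periods per year: i = 0.01275, n = 24.
PMT = 32300 / ( [(1+0.01275)^24 − 1] / 0.01275 ) = 32300 / 27.871221 = 1,158.9015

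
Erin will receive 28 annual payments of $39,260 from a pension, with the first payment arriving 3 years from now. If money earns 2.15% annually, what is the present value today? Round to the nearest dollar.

$785,358

Value one period before first payment (t=2): 39260 × [1 − (1+0.0215)^(−28)] / 0.0215 = 39260 × 20.873450 = 819,491.6560
Discount back 2 years: 819,491.6560 × (1+0.0215)^(−2) = 819,491.6560 × 0.958348 = 785,358.2207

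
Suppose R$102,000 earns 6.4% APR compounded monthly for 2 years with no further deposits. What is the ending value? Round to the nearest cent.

R$115,888.98

Periodic rate i = 0.064/12 = 0.00533333; n = 2 × 12 = 24 periods.
102,000 × (1+0.00533333)^24 = 102,000 × 1.136166 = 115,888.9829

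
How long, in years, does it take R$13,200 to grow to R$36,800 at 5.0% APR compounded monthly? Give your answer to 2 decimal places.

20.55 years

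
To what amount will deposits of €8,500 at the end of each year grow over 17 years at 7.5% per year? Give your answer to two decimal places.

€274,193.30

Accumulation factor s(17|0.075) = 32.258035; FV = 8500 × 32.258035 = 274,193.2993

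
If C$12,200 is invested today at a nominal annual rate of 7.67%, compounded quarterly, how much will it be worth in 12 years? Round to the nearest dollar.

C$30,360

Periodic rate i = 0.0767/4 = 0.019175; n = 12 × 4 = 48 periods.
12,200 × (1+0.019175)^48 = 12,200 × 2.488517 = 30,359.9050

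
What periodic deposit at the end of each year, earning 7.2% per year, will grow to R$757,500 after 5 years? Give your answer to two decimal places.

FV-annuity factor = 5.773733; PMT = 757500 / 5.773733 = 131,197.6125

R$131,197.61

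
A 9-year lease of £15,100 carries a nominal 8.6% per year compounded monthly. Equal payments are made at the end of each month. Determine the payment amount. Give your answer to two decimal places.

i = 0.086/12 = 0.00716667 per month; n = 9·12 = 108.
PMT = 15100 / ( [1 − (1+0.00716667)^(−108)] / 0.00716667 ) = 15100 / 75.008451 = 201.3107

£201.31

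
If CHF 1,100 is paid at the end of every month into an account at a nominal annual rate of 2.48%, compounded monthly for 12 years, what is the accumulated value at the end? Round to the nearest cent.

With 12 periods per year: i = 0.00206667, n = 144.
Accumulation factor s(144|0.00206667) = 167.520750; FV = 1100 × 167.520750 = 184,272.8253

CHF 184,272.83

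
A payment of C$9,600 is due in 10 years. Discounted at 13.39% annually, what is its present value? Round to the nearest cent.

C$2,732.27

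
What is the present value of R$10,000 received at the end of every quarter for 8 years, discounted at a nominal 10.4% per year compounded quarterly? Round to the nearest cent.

i = 0.104/4 = 0.026 per quarter; n = 8·4 = 32.
PV = 10000 × [1 − (1+0.026)^(−32)] / 0.026 = 10000 × 21.545015 = 215,450.1532

R$215,450.15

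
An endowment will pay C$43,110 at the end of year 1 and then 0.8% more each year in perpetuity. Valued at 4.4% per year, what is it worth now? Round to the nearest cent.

C$1,197,500.00

PV = D₁/(r − g) = 43110/(0.044 − 0.008) = 1,197,500.0000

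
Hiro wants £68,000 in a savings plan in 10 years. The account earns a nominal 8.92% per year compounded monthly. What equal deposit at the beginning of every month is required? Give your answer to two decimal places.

£350.38

Periodic rate i = 0.0892/12 = 0.00743333; n = 10 × 12 = 120 periods.
PMT = 68000 / ( [(1+0.00743333)^120 − 1] / 0.00743333 × (1+i) ) = 68000 / 194.073490 = 350.3827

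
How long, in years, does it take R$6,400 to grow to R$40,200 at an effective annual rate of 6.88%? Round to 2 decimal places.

n = ln(40200/6400) / ln(1+0.0688) = ln(6.28125) / 0.066537 = 27.6174 years

27.62 years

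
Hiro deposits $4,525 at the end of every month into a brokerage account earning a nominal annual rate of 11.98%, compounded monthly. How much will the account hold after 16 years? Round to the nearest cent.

$2,599,350.79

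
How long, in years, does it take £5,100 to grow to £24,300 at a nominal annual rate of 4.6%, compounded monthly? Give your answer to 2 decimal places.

34.00 years

Periodic rate i = 0.046/12 = 0.00383333.
(1+i)^n = 24300/5100 = 4.76471, so n = ln 4.76471 / ln 1.00383 = 408.0590 months
= 408.0590/12 years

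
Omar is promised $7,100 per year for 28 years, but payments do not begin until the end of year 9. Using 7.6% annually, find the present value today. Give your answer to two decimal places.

PV at t=8 (ordinary 28-year annuity): 7100 × a(28|0.076) = 7100 × 11.465729 = 81,406.6783
Discount back 8 years: 81,406.6783 × (1+0.076)^(−8) = 81,406.6783 × 0.556547 = 45,306.6408

$45,306.64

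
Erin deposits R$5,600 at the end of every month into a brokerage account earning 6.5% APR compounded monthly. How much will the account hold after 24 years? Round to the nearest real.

i = 0.065/12 = 0.00541667 per month; n = 24·12 = 288.
FV = PMT · [(1+i)^n − 1] / i = 5600 · 690.245473 = 3,865,374.6501

R$3,865,375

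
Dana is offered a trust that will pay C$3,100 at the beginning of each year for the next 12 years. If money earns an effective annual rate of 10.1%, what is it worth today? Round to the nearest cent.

Annuity factor a(12|0.101) × (1+i) = 7.465267; PV = 3100 × 7.465267 = 23,142.3286
Payments are at the start of each period, so multiply by (1+i).

C$23,142.33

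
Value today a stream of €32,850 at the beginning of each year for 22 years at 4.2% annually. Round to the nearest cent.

€485,334.58

PV = 32850 × [1 − (1+0.042)^(−22)] / 0.042 × (1+i) = 32850 × 14.774264 = 485,334.5795
Payments are at the start of each period, so multiply by (1+i).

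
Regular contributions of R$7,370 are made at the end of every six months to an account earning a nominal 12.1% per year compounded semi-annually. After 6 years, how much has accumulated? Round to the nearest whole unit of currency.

R$124,695

With 2 periods per year: i = 0.0605, n = 12.
FV = 7370 × [(1+0.0605)^12 − 1] / 0.0605 = 7370 × 16.919270 = 124,695.0228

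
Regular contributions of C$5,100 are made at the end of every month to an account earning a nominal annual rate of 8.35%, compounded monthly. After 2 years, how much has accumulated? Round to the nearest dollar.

C$132,713

With 12 periods per year: i = 0.00695833, n = 24.
FV = 5100 × [(1+0.00695833)^24 − 1] / 0.00695833 = 5100 × 26.022181 = 132,713.1218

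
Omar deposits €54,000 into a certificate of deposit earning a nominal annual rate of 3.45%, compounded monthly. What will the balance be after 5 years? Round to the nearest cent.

Periodic rate i = 0.0345/12 = 0.002875; n = 5 × 12 = 60 periods.
FV = PV·(1+i)^n = 54,000 × 1.187978 = 64,150.7994

€64,150.80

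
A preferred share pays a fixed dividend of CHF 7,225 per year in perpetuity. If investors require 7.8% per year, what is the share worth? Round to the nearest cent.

CHF 92,628.21

PV = C/r = 7225/0.078 = 92,628.2051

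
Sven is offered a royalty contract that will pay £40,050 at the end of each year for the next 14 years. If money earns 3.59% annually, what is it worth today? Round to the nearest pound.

£434,738

Annuity factor a(14|0.0359) = 10.854880; PV = 40050 × 10.854880 = 434,737.9633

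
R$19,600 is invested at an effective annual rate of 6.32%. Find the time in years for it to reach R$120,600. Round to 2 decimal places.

n = ln(120600/19600) / ln(1+0.0632) = ln(6.15306) / 0.061283 = 29.6484 years

29.65 years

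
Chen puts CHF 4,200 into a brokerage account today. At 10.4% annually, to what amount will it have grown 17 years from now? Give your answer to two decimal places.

FV = 4,200 × (1 + 0.104)^17 = 22,579.9792

CHF 22,579.98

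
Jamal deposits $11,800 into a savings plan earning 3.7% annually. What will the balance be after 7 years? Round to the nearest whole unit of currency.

11,800 × (1+0.037)^7 = 11,800 × 1.289589 = 15,217.1493

$15,217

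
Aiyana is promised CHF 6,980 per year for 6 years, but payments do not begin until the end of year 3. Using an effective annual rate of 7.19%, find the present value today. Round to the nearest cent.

CHF 28,787.70

Value one period before first payment (t=2): 6980 × [1 − (1+0.0719)^(−6)] / 0.0719 = 6980 × 4.738709 = 33,076.1919
Discount back 2 years: 33,076.1919 × (1+0.0719)^(−2) = 33,076.1919 × 0.870345 = 28,787.6996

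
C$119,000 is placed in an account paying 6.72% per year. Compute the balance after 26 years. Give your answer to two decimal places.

C$645,562.35

119,000 × (1+0.0672)^26 = 119,000 × 5.424894 = 645,562.3477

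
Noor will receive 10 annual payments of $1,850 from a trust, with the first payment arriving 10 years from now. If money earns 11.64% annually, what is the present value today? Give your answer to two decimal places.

$3,938.10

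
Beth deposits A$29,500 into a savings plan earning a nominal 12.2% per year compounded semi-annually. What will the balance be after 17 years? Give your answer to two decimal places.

A$220,874.24

Periodic rate i = 0.122/2 = 0.061; n = 17 × 2 = 34 periods.
FV = 29,500 × (1 + 0.061)^34 = 220,874.2402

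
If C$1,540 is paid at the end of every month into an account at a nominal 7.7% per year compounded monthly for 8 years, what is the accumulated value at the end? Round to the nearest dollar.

C$203,488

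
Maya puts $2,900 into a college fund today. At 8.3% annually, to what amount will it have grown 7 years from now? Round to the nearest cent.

FV = 2,900 × (1 + 0.083)^7 = 5,067.5401

$5,067.54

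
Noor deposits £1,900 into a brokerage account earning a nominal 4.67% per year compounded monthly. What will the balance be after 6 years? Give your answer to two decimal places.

With 12 periods per year: i = 0.00389167, n = 72.
FV = 1,900 × (1 + 0.00389167)^72 = 2,513.0825

£2,513.08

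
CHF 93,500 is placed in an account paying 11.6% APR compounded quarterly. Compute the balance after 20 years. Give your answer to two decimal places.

With 4 periods per year: i = 0.029, n = 80.
FV = 93,500 × (1 + 0.029)^80 = 920,537.7263

CHF 920,537.73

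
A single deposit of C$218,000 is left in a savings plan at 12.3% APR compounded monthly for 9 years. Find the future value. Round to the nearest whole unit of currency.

C$655,803

Periodic rate i = 0.123/12 = 0.01025; n = 9 × 12 = 108 periods.
FV = 218,000 × (1 + 0.01025)^108 = 655,802.8172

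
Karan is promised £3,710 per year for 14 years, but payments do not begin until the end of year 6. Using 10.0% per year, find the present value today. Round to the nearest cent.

£16,970.03

PV at t=5 (ordinary 14-year annuity): 3710 × a(14|0.1) = 3710 × 7.366687 = 27,330.4105
PV₀ = 27,330.4105 / (1+0.1)^5 = 27,330.4105 / 1.610510 = 16,970.0346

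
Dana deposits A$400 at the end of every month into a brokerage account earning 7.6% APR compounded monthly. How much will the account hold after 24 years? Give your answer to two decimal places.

A$325,961.46

Periodic rate i = 0.076/12 = 0.00633333; n = 24 × 12 = 288 periods.
FV = 400 × [(1+0.00633333)^288 − 1] / 0.00633333 = 400 × 814.903658 = 325,961.4630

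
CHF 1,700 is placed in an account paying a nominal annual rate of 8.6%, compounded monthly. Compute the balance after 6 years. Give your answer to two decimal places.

CHF 2,842.80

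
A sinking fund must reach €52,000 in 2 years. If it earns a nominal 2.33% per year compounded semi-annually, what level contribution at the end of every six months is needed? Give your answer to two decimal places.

Periodic rate i = 0.0233/2 = 0.01165; n = 2 × 2 = 4 periods.
PMT = 52000 / ( [(1+0.01165)^4 − 1] / 0.01165 ) = 52000 / 4.070444 = 12,775.0177

€12,775.02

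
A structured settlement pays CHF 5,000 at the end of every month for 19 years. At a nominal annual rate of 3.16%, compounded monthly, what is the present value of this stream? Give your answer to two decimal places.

CHF 856,281.18

Periodic rate i = 0.0316/12 = 0.00263333; n = 19 × 12 = 228 periods.
PV = PMT · [1 − (1+i)^(−n)] / i = 5000 · 171.256237 = 856,281.1840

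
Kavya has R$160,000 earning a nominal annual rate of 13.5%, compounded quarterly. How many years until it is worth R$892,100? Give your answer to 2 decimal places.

12.94 years

Periodic rate i = 0.135/4 = 0.03375.
(1+i)^n = 892100/160000 = 5.57562, so n = ln 5.57562 / ln 1.03375 = 51.7701 quarters
= 51.7701/4 years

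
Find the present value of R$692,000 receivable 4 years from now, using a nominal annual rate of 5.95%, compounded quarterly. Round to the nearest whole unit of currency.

R$546,393

i = 0.0595/4 = 0.014875 per quarter; n = 4·4 = 16.
Discount factor = (1+0.014875)^(−16) = 0.789585; PV = 692,000 × 0.789585 = 546,393.1220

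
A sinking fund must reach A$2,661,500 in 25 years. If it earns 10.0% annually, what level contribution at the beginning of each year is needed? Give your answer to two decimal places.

A$24,602.11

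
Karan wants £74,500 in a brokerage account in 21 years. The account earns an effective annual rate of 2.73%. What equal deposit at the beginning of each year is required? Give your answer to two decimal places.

PMT = 74500 / ( [(1+0.0273)^21 − 1] / 0.0273 × (1+i) ) = 74500 / 28.618714 = 2,603.1918

£2,603.19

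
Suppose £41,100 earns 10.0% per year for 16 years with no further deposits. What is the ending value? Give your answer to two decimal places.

£188,853.39

41,100 × (1+0.1)^16 = 41,100 × 4.594973 = 188,853.3897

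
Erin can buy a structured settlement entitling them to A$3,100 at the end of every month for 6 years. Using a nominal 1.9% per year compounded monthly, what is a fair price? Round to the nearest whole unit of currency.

With 12 periods per year: i = 0.00158333, n = 72.
PV = PMT · [1 − (1+i)^(−n)] / i = 3100 · 67.996799 = 210,790.0783

A$210,790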